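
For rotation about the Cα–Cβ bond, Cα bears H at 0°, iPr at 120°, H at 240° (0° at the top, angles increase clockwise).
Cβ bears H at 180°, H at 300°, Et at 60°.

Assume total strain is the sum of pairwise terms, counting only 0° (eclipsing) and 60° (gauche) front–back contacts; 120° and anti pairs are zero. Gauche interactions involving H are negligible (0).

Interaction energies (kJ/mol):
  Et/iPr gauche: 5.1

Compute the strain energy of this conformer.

5.1 kJ/mol

This conformer (staggered): iPr–Et gauche; 5.1 = 5.1 kJ/mol.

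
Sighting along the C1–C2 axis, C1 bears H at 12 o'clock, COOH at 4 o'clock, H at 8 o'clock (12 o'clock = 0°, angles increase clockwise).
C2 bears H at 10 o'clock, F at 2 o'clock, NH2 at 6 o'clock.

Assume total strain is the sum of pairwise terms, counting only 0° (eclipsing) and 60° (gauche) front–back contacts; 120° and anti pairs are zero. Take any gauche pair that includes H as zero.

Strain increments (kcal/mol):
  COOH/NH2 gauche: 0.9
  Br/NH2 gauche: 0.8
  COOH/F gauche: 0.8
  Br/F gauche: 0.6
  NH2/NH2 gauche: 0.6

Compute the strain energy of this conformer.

1.7 kcal/mol

This conformer (staggered): COOH–F gauche, COOH–NH2 gauche; 0.8 + 0.9 = 1.7 kcal/mol.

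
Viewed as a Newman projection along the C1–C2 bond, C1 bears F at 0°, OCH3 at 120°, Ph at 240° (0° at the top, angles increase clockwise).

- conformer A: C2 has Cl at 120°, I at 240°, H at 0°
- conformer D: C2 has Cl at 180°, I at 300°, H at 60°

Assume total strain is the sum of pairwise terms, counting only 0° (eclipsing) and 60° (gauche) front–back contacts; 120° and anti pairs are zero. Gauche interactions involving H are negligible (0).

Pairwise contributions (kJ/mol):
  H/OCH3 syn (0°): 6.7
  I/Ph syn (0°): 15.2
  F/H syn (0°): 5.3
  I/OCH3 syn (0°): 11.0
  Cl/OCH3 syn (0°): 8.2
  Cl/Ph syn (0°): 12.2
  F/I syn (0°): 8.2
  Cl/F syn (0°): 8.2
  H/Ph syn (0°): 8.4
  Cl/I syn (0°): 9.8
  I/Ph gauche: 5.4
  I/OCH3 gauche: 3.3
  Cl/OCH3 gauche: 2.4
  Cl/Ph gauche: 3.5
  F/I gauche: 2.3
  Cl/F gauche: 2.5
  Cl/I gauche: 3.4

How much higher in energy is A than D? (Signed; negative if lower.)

A (eclipsed): F–H eclipsed, OCH3–Cl eclipsed, Ph–I eclipsed; 5.3 + 8.2 + 15.2 = 28.7 kJ/mol.
D (staggered): F–I gauche, OCH3–Cl gauche, Ph–Cl gauche, Ph–I gauche; 2.3 + 2.4 + 3.5 + 5.4 = 13.6 kJ/mol.
E(A) − E(D) = 28.7 − 13.6 = +15.1 kJ/mol.

+15.1 kJ/mol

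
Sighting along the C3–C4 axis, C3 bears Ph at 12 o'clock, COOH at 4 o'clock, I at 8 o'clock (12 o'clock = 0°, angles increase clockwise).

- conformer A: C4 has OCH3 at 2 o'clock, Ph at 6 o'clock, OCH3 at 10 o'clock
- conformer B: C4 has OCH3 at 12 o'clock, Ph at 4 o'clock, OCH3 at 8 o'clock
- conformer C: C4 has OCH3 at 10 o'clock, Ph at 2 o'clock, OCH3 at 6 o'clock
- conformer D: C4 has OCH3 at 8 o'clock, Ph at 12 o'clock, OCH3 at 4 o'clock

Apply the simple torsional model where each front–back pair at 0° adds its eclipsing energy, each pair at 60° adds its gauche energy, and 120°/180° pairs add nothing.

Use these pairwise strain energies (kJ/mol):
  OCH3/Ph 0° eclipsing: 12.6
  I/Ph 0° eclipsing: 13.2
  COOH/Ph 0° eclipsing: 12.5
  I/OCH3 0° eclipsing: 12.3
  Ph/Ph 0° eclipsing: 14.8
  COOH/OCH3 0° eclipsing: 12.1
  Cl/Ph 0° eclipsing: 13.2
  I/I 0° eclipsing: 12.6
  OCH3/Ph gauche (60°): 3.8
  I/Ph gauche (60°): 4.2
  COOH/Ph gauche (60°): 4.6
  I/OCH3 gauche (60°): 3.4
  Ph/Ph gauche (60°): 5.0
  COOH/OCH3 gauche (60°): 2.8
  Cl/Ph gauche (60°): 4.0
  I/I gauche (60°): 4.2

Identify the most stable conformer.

A (staggered): Ph–OCH3 gauche, Ph–OCH3 gauche, COOH–OCH3 gauche, COOH–Ph gauche, I–Ph gauche, I–OCH3 gauche; 3.8 + 3.8 + 2.8 + 4.6 + 4.2 + 3.4 = 22.6 kJ/mol.
B (eclipsed): Ph–OCH3 eclipsed, COOH–Ph eclipsed, I–OCH3 eclipsed; 12.6 + 12.5 + 12.3 = 37.4 kJ/mol.
C (staggered): Ph–OCH3 gauche, Ph–Ph gauche, COOH–Ph gauche, COOH–OCH3 gauche, I–OCH3 gauche, I–OCH3 gauche; 3.8 + 5.0 + 4.6 + 2.8 + 3.4 + 3.4 = 23.0 kJ/mol.
D (eclipsed): Ph–Ph eclipsed, COOH–OCH3 eclipsed, I–OCH3 eclipsed; 14.8 + 12.1 + 12.3 = 39.2 kJ/mol.
A has the lowest total (22.6 kJ/mol).

A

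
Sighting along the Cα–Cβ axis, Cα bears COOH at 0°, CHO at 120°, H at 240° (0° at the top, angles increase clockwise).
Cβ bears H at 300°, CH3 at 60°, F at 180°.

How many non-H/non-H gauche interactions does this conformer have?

3

Non-H gauche pairs: COOH(0°)/CH3(60°); CHO(120°)/CH3(60°); CHO(120°)/F(180°) — 3 interactions.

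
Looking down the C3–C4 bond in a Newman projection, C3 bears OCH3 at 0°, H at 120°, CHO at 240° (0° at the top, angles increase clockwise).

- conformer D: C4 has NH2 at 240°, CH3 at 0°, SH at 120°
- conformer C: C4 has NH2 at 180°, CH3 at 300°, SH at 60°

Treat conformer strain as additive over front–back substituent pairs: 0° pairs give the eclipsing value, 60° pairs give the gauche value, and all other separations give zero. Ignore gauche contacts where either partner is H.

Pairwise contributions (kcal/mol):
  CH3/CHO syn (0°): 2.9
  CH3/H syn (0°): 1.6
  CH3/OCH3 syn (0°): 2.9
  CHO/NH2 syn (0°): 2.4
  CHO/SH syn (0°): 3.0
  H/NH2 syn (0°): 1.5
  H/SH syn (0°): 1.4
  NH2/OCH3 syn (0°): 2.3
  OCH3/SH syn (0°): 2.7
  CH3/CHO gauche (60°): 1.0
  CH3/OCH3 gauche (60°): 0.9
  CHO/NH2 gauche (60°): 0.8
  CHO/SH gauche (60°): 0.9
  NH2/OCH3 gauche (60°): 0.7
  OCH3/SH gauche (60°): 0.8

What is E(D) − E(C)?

+3.2 kcal/mol

D (eclipsed): OCH3(0°)/CH3(0°) eclipsed 2.9; H(120°)/SH(120°) eclipsed 1.4; CHO(240°)/NH2(240°) eclipsed 2.4 → 6.7 kcal/mol.
C (staggered): OCH3(0°)/CH3(300°) gauche 0.9; OCH3(0°)/SH(60°) gauche 0.8; CHO(240°)/NH2(180°) gauche 0.8; CHO(240°)/CH3(300°) gauche 1.0 → 3.5 kcal/mol.
E(D) − E(C) = 6.7 − 3.5 = +3.2 kcal/mol.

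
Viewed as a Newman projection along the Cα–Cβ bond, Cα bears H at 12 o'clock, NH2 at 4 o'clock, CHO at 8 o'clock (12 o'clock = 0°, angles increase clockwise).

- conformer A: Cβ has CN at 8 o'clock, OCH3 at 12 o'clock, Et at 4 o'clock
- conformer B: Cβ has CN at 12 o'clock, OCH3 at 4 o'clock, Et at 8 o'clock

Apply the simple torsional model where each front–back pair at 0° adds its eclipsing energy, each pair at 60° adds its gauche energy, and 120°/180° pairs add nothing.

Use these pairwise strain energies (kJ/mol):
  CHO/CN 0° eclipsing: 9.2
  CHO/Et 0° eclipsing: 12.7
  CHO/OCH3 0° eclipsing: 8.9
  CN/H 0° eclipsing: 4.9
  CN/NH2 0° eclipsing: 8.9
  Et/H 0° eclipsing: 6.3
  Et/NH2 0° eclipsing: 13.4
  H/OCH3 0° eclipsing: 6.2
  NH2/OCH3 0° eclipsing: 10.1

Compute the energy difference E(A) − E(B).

A (eclipsed): H(0°)/OCH3(0°) eclipsed 6.2; NH2(120°)/Et(120°) eclipsed 13.4; CHO(240°)/CN(240°) eclipsed 9.2 → 28.8 kJ/mol.
B (eclipsed): H(0°)/CN(0°) eclipsed 4.9; NH2(120°)/OCH3(120°) eclipsed 10.1; CHO(240°)/Et(240°) eclipsed 12.7 → 27.7 kJ/mol.
E(A) − E(B) = 28.8 − 27.7 = +1.1 kJ/mol.

+1.1 kJ/mol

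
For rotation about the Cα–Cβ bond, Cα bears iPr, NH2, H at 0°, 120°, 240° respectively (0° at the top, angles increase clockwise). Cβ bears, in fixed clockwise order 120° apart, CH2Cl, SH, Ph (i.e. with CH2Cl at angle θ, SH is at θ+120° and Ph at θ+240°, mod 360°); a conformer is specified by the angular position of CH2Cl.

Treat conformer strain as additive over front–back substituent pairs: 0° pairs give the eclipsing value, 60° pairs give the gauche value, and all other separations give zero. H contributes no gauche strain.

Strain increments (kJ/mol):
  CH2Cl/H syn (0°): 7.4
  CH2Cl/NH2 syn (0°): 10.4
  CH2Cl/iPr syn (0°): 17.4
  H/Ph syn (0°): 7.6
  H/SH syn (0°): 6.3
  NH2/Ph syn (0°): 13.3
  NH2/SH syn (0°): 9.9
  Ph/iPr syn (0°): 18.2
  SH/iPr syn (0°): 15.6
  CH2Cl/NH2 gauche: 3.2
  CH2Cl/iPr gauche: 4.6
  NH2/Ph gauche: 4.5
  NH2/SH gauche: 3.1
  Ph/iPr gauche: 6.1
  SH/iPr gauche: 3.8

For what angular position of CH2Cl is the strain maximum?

240°

CH2Cl at 0° (eclipsed): iPr(0°)/CH2Cl(0°) eclipsed 17.4; NH2(120°)/SH(120°) eclipsed 9.9; H(240°)/Ph(240°) eclipsed 7.6 → 34.9 kJ/mol.
CH2Cl at 60° (staggered): iPr(0°)/CH2Cl(60°) gauche 4.6; iPr(0°)/Ph(300°) gauche 6.1; NH2(120°)/CH2Cl(60°) gauche 3.2; NH2(120°)/SH(180°) gauche 3.1 → 17.0 kJ/mol.
CH2Cl at 120° (eclipsed): iPr(0°)/Ph(0°) eclipsed 18.2; NH2(120°)/CH2Cl(120°) eclipsed 10.4; H(240°)/SH(240°) eclipsed 6.3 → 34.9 kJ/mol.
CH2Cl at 180° (staggered): iPr(0°)/SH(300°) gauche 3.8; iPr(0°)/Ph(60°) gauche 6.1; NH2(120°)/CH2Cl(180°) gauche 3.2; NH2(120°)/Ph(60°) gauche 4.5 → 17.6 kJ/mol.
CH2Cl at 240° (eclipsed): iPr(0°)/SH(0°) eclipsed 15.6; NH2(120°)/Ph(120°) eclipsed 13.3; H(240°)/CH2Cl(240°) eclipsed 7.4 → 36.3 kJ/mol.
CH2Cl at 300° (staggered): iPr(0°)/CH2Cl(300°) gauche 4.6; iPr(0°)/SH(60°) gauche 3.8; NH2(120°)/SH(60°) gauche 3.1; NH2(120°)/Ph(180°) gauche 4.5 → 16.0 kJ/mol.
The maximum (36.3 kJ/mol) occurs with CH2Cl at 240°.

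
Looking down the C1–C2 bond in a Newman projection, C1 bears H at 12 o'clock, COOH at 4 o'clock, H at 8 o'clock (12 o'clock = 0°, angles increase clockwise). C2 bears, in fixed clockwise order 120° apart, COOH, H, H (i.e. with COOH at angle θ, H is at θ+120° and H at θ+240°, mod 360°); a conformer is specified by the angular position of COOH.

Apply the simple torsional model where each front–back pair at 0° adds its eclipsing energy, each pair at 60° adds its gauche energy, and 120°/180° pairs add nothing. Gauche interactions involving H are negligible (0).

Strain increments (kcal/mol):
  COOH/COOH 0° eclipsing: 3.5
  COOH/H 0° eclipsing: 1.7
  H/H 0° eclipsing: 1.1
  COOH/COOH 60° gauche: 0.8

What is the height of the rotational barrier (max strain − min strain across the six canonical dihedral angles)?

5.7 kcal/mol

COOH at 0° (eclipsed): H–COOH eclipsed, COOH–H eclipsed, H–H eclipsed; 1.7 + 1.7 + 1.1 = 4.5 kcal/mol.
COOH at 60° (staggered): COOH–COOH gauche; 0.8 = 0.8 kcal/mol.
COOH at 120° (eclipsed): H–H eclipsed, COOH–COOH eclipsed, H–H eclipsed; 1.1 + 3.5 + 1.1 = 5.7 kcal/mol.
COOH at 180° (staggered): COOH–COOH gauche; 0.8 = 0.8 kcal/mol.
COOH at 240° (eclipsed): H–H eclipsed, COOH–H eclipsed, H–COOH eclipsed; 1.1 + 1.7 + 1.7 = 4.5 kcal/mol.
COOH at 300° (staggered): no non-H gauche contacts → 0.0 kcal/mol.
Max at 120° (5.7 kcal/mol), min at 300° (0.0 kcal/mol); barrier = 5.7 kcal/mol.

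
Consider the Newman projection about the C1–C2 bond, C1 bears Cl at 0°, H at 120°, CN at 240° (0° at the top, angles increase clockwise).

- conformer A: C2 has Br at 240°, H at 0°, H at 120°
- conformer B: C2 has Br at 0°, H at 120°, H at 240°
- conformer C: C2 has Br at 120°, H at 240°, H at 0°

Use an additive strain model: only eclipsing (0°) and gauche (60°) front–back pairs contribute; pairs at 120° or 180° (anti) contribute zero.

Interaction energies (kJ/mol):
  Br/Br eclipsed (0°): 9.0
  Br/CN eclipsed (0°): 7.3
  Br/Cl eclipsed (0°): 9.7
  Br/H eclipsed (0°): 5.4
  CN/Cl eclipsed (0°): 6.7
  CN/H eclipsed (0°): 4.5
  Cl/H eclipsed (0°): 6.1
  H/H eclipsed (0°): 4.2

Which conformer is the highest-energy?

B

A (eclipsed): Cl–H eclipsed, H–H eclipsed, CN–Br eclipsed; 6.1 + 4.2 + 7.3 = 17.6 kJ/mol.
B (eclipsed): Cl–Br eclipsed, H–H eclipsed, CN–H eclipsed; 9.7 + 4.2 + 4.5 = 18.4 kJ/mol.
C (eclipsed): Cl–H eclipsed, H–Br eclipsed, CN–H eclipsed; 6.1 + 5.4 + 4.5 = 16.0 kJ/mol.
B has the highest total (18.4 kJ/mol).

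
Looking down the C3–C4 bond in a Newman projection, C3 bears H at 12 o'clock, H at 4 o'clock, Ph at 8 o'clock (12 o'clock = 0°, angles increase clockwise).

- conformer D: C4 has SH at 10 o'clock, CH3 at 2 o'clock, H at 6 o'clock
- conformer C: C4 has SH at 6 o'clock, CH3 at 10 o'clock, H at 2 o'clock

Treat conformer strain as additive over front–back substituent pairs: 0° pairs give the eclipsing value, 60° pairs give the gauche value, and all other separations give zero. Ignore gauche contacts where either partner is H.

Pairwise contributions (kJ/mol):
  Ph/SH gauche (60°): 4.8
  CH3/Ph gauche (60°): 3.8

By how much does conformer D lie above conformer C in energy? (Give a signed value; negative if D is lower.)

-3.8 kJ/mol

D (staggered): Ph(240°)/SH(300°) gauche 4.8 → 4.8 kJ/mol.
C (staggered): Ph(240°)/SH(180°) gauche 4.8; Ph(240°)/CH3(300°) gauche 3.8 → 8.6 kJ/mol.
E(D) − E(C) = 4.8 − 8.6 = -3.8 kJ/mol.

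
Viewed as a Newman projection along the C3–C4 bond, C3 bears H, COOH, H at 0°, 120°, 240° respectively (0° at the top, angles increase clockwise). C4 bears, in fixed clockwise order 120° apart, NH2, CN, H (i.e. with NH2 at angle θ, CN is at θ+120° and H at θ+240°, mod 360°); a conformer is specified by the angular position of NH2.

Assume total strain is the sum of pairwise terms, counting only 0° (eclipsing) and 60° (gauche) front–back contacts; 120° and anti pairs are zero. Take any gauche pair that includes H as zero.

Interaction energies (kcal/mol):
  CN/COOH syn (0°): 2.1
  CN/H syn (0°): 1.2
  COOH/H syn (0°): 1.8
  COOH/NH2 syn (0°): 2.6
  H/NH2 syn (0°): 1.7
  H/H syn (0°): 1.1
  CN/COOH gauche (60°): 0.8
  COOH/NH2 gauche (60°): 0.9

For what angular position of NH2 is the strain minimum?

300°

NH2 at 0° (eclipsed): H(0°)/NH2(0°) eclipsed 1.7; COOH(120°)/CN(120°) eclipsed 2.1; H(240°)/H(240°) eclipsed 1.1 → 4.9 kcal/mol.
NH2 at 60° (staggered): COOH(120°)/NH2(60°) gauche 0.9; COOH(120°)/CN(180°) gauche 0.8 → 1.7 kcal/mol.
NH2 at 120° (eclipsed): H(0°)/H(0°) eclipsed 1.1; COOH(120°)/NH2(120°) eclipsed 2.6; H(240°)/CN(240°) eclipsed 1.2 → 4.9 kcal/mol.
NH2 at 180° (staggered): COOH(120°)/NH2(180°) gauche 0.9 → 0.9 kcal/mol.
NH2 at 240° (eclipsed): H(0°)/CN(0°) eclipsed 1.2; COOH(120°)/H(120°) eclipsed 1.8; H(240°)/NH2(240°) eclipsed 1.7 → 4.7 kcal/mol.
NH2 at 300° (staggered): COOH(120°)/CN(60°) gauche 0.8 → 0.8 kcal/mol.
The minimum (0.8 kcal/mol) occurs with NH2 at 300°.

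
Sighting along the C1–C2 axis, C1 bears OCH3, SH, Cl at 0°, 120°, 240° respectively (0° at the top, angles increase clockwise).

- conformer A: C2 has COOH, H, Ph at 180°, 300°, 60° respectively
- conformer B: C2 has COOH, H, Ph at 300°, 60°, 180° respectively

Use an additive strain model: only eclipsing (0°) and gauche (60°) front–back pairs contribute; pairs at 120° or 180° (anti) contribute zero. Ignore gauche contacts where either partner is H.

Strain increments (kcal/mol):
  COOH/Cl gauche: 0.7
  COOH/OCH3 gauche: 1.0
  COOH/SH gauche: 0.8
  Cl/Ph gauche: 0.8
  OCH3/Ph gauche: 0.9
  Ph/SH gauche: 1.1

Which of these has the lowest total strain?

A

A (staggered): OCH3–Ph gauche, SH–COOH gauche, SH–Ph gauche, Cl–COOH gauche; 0.9 + 0.8 + 1.1 + 0.7 = 3.5 kcal/mol.
B (staggered): OCH3–COOH gauche, SH–Ph gauche, Cl–COOH gauche, Cl–Ph gauche; 1.0 + 1.1 + 0.7 + 0.8 = 3.6 kcal/mol.
A has the lowest total (3.5 kcal/mol).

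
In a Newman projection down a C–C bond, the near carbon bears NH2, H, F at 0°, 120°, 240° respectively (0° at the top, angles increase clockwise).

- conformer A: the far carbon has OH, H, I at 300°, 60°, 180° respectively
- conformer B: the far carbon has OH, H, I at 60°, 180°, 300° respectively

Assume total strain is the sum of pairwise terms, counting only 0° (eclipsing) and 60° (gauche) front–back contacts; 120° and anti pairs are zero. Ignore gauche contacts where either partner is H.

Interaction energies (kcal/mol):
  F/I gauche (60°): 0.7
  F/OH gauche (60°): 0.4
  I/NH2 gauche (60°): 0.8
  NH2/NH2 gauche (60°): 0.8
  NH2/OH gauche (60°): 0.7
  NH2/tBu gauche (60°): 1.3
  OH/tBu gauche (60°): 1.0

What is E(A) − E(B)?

-0.4 kcal/mol

A (staggered): NH2(0°)/OH(300°) gauche 0.7; F(240°)/OH(300°) gauche 0.4; F(240°)/I(180°) gauche 0.7 → 1.8 kcal/mol.
B (staggered): NH2(0°)/OH(60°) gauche 0.7; NH2(0°)/I(300°) gauche 0.8; F(240°)/I(300°) gauche 0.7 → 2.2 kcal/mol.
E(A) − E(B) = 1.8 − 2.2 = -0.4 kcal/mol.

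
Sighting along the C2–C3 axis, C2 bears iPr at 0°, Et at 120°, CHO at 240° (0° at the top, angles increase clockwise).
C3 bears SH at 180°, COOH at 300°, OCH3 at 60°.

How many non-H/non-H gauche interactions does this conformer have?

Non-H gauche pairs: iPr(0°)/COOH(300°); iPr(0°)/OCH3(60°); Et(120°)/SH(180°); Et(120°)/OCH3(60°); CHO(240°)/SH(180°); CHO(240°)/COOH(300°) — 6 interactions.

6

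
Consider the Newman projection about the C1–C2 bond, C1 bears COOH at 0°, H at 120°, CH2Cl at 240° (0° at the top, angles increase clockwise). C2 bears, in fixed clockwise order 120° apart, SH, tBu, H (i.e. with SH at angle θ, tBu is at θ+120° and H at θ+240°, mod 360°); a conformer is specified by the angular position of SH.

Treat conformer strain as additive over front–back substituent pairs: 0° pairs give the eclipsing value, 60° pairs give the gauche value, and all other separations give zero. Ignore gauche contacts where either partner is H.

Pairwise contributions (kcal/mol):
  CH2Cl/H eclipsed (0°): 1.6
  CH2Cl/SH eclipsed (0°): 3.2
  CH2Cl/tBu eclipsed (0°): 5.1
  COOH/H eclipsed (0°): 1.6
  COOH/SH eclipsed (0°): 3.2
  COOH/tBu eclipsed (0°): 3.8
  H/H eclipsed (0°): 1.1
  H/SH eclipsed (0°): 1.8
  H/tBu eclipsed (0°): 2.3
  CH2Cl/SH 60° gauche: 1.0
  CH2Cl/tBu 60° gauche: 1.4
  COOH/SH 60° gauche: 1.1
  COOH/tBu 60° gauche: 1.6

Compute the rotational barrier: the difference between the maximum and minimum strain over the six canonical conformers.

SH at 0° (eclipsed): COOH–SH eclipsed, H–tBu eclipsed, CH2Cl–H eclipsed; 3.2 + 2.3 + 1.6 = 7.1 kcal/mol.
SH at 60° (staggered): COOH–SH gauche, CH2Cl–tBu gauche; 1.1 + 1.4 = 2.5 kcal/mol.
SH at 120° (eclipsed): COOH–H eclipsed, H–SH eclipsed, CH2Cl–tBu eclipsed; 1.6 + 1.8 + 5.1 = 8.5 kcal/mol.
SH at 180° (staggered): COOH–tBu gauche, CH2Cl–SH gauche, CH2Cl–tBu gauche; 1.6 + 1.0 + 1.4 = 4.0 kcal/mol.
SH at 240° (eclipsed): COOH–tBu eclipsed, H–H eclipsed, CH2Cl–SH eclipsed; 3.8 + 1.1 + 3.2 = 8.1 kcal/mol.
SH at 300° (staggered): COOH–SH gauche, COOH–tBu gauche, CH2Cl–SH gauche; 1.1 + 1.6 + 1.0 = 3.7 kcal/mol.
Max at 120° (8.5 kcal/mol), min at 60° (2.5 kcal/mol); barrier = 6.0 kcal/mol.

6.0 kcal/mol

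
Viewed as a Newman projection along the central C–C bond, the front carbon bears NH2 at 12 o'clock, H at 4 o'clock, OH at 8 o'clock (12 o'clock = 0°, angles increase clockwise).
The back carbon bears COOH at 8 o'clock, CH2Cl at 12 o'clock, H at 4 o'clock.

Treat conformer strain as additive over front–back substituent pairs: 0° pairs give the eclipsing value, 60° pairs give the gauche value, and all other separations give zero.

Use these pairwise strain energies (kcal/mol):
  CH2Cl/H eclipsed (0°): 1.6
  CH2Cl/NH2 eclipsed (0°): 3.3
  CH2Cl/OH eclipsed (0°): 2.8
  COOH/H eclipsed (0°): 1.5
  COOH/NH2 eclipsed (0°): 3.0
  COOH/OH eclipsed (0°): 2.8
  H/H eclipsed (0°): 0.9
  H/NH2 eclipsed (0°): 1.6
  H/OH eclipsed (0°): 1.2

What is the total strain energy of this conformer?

This conformer (eclipsed): NH2(0°)/CH2Cl(0°) eclipsed 3.3; H(120°)/H(120°) eclipsed 0.9; OH(240°)/COOH(240°) eclipsed 2.8 → 7.0 kcal/mol.

7.0 kcal/mol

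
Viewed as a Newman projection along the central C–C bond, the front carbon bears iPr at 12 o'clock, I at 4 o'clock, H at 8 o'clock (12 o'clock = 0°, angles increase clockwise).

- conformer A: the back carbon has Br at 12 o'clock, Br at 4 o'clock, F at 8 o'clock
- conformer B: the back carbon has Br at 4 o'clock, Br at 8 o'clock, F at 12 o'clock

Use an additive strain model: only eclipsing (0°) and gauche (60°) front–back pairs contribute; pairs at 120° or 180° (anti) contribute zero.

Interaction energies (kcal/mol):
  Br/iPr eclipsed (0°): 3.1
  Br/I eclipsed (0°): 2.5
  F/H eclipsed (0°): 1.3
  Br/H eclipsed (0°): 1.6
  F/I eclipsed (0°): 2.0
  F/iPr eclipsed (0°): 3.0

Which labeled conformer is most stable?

A

A is eclipsed. iPr at 0° is eclipsed with Br at 0° (3.1); I at 120° is eclipsed with Br at 120° (2.5); H at 240° is eclipsed with F at 240° (1.3). Total 6.9 kcal/mol.
B is eclipsed. iPr at 0° is eclipsed with F at 0° (3.0); I at 120° is eclipsed with Br at 120° (2.5); H at 240° is eclipsed with Br at 240° (1.6). Total 7.1 kcal/mol.
A has the lowest total (6.9 kcal/mol).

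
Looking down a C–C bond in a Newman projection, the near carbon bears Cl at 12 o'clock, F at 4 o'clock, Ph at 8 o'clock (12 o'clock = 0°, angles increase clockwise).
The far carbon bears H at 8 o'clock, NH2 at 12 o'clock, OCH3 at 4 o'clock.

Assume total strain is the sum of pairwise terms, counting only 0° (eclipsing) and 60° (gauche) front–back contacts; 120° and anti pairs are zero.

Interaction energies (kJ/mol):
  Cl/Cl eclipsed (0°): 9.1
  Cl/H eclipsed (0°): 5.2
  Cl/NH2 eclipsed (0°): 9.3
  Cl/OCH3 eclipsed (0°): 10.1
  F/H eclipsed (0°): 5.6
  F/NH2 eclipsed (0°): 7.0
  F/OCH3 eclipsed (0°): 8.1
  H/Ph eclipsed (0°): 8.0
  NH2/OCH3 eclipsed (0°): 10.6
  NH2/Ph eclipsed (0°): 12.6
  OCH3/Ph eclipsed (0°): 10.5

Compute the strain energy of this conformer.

25.4 kJ/mol

This conformer (eclipsed): Cl–NH2 eclipsed, F–OCH3 eclipsed, Ph–H eclipsed; 9.3 + 8.1 + 8.0 = 25.4 kJ/mol.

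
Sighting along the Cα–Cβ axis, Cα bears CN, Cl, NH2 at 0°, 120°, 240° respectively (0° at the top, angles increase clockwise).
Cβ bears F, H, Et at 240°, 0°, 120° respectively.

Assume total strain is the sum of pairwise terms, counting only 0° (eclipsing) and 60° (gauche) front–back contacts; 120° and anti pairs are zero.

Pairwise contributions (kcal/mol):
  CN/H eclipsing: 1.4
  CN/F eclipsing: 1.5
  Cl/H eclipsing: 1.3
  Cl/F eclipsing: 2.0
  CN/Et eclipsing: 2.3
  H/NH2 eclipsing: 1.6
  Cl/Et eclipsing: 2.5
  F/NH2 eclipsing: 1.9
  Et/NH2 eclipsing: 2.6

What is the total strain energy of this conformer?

5.8 kcal/mol

This conformer (eclipsed): CN–H eclipsed, Cl–Et eclipsed, NH2–F eclipsed; 1.4 + 2.5 + 1.9 = 5.8 kcal/mol.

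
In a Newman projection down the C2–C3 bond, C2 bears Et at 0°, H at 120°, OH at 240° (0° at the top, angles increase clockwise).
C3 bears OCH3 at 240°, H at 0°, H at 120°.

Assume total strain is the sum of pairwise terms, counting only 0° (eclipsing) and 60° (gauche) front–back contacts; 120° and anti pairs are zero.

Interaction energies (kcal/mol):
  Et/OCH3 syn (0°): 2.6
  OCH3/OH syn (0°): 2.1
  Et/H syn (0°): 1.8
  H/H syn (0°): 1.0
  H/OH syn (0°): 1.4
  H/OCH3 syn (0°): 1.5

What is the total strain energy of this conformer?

This conformer (eclipsed): Et(0°)/H(0°) eclipsed 1.8; H(120°)/H(120°) eclipsed 1.0; OH(240°)/OCH3(240°) eclipsed 2.1 → 4.9 kcal/mol.

4.9 kcal/mol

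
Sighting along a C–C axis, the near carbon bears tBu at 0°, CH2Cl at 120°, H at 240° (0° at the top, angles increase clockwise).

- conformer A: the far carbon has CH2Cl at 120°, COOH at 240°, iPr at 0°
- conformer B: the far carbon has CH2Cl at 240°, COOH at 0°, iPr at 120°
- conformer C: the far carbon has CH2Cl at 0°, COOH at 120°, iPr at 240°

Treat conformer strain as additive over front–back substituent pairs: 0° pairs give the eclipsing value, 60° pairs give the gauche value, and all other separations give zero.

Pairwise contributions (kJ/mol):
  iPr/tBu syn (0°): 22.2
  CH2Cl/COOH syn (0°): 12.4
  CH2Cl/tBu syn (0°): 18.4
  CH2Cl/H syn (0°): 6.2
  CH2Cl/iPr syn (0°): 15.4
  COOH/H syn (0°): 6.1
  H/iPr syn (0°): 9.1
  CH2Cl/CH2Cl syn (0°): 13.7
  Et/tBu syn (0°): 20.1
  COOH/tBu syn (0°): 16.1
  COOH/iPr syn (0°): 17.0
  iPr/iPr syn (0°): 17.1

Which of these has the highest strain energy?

A

A (eclipsed): tBu–iPr eclipsed, CH2Cl–CH2Cl eclipsed, H–COOH eclipsed; 22.2 + 13.7 + 6.1 = 42.0 kJ/mol.
B (eclipsed): tBu–COOH eclipsed, CH2Cl–iPr eclipsed, H–CH2Cl eclipsed; 16.1 + 15.4 + 6.2 = 37.7 kJ/mol.
C (eclipsed): tBu–CH2Cl eclipsed, CH2Cl–COOH eclipsed, H–iPr eclipsed; 18.4 + 12.4 + 9.1 = 39.9 kJ/mol.
A has the highest total (42.0 kJ/mol).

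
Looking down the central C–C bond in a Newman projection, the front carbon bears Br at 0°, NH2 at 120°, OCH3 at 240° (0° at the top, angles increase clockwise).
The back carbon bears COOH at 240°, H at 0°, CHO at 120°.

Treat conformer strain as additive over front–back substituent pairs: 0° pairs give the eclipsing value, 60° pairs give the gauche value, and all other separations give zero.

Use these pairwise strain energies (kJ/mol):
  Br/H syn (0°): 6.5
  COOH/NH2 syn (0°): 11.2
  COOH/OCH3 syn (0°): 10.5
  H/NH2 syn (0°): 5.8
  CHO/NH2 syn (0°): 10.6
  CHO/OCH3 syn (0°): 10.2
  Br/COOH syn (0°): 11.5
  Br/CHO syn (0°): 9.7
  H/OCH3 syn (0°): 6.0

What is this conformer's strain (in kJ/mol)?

27.6 kJ/mol

This conformer (eclipsed): Br(0°)/H(0°) eclipsed 6.5; NH2(120°)/CHO(120°) eclipsed 10.6; OCH3(240°)/COOH(240°) eclipsed 10.5 → 27.6 kJ/mol.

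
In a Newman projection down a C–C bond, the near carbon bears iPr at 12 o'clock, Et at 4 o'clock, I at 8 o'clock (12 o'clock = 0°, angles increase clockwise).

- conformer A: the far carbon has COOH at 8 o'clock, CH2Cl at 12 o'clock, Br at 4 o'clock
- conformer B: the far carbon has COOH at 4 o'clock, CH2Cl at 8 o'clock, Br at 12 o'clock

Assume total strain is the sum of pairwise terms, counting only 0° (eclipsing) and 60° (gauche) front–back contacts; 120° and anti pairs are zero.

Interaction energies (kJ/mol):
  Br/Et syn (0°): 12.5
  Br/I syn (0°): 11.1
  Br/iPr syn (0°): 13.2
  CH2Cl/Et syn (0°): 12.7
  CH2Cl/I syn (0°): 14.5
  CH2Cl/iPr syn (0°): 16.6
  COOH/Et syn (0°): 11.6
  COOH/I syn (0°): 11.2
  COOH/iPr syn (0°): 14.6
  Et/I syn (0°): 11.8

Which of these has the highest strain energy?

A

A is eclipsed. iPr at 0° is eclipsed with CH2Cl at 0° (16.6); Et at 120° is eclipsed with Br at 120° (12.5); I at 240° is eclipsed with COOH at 240° (11.2). Total 40.3 kJ/mol.
B is eclipsed. iPr at 0° is eclipsed with Br at 0° (13.2); Et at 120° is eclipsed with COOH at 120° (11.6); I at 240° is eclipsed with CH2Cl at 240° (14.5). Total 39.3 kJ/mol.
A has the highest total (40.3 kJ/mol).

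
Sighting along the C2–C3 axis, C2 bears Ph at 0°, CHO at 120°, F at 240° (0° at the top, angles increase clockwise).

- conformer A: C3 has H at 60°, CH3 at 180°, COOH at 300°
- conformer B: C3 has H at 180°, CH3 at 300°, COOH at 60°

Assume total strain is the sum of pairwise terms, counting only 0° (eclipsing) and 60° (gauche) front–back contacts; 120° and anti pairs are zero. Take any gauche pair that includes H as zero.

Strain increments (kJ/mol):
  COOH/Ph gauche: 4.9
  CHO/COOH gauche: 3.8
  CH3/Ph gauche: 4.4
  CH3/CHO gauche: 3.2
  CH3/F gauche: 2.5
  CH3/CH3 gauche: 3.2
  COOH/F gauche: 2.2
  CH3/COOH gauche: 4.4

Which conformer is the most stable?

A

A (staggered): Ph(0°)/COOH(300°) gauche 4.9; CHO(120°)/CH3(180°) gauche 3.2; F(240°)/CH3(180°) gauche 2.5; F(240°)/COOH(300°) gauche 2.2 → 12.8 kJ/mol.
B (staggered): Ph(0°)/CH3(300°) gauche 4.4; Ph(0°)/COOH(60°) gauche 4.9; CHO(120°)/COOH(60°) gauche 3.8; F(240°)/CH3(300°) gauche 2.5 → 15.6 kJ/mol.
A has the lowest total (12.8 kJ/mol).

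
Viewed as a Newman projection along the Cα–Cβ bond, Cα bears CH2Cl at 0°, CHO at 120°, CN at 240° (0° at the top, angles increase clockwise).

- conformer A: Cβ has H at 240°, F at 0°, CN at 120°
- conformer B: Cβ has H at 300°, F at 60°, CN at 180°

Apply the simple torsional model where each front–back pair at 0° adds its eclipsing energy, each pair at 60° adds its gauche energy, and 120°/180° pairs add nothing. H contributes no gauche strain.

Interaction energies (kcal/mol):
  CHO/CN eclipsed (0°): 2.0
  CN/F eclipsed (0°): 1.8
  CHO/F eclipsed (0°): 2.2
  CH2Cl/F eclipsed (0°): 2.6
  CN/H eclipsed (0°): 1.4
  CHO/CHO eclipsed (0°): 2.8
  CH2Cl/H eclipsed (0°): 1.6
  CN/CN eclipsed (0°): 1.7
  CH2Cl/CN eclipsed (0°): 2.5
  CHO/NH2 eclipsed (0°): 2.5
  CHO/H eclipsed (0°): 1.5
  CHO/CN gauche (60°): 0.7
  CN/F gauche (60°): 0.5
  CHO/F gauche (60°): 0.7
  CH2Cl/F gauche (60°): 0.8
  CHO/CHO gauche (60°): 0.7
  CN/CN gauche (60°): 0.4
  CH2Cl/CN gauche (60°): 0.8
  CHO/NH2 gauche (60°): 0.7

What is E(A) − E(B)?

A (eclipsed): CH2Cl(0°)/F(0°) eclipsed 2.6; CHO(120°)/CN(120°) eclipsed 2.0; CN(240°)/H(240°) eclipsed 1.4 → 6.0 kcal/mol.
B (staggered): CH2Cl(0°)/F(60°) gauche 0.8; CHO(120°)/F(60°) gauche 0.7; CHO(120°)/CN(180°) gauche 0.7; CN(240°)/CN(180°) gauche 0.4 → 2.6 kcal/mol.
E(A) − E(B) = 6.0 − 2.6 = +3.4 kcal/mol.

+3.4 kcal/mol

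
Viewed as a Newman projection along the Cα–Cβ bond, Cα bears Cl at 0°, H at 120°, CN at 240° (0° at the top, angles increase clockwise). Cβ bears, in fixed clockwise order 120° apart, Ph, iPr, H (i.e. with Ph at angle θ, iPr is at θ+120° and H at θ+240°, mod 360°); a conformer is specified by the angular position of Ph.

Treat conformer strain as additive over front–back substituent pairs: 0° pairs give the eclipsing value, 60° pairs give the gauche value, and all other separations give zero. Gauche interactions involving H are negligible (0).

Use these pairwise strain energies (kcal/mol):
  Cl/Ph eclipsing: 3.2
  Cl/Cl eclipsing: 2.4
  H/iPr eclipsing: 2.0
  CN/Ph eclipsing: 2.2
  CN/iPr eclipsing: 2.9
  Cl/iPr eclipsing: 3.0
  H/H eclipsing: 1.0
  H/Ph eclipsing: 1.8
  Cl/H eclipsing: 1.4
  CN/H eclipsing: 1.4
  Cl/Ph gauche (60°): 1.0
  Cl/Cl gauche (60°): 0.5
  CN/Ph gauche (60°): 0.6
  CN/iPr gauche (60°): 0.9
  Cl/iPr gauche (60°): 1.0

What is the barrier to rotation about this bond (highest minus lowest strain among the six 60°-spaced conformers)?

Ph at 0° (eclipsed): Cl–Ph eclipsed, H–iPr eclipsed, CN–H eclipsed; 3.2 + 2.0 + 1.4 = 6.6 kcal/mol.
Ph at 60° (staggered): Cl–Ph gauche, CN–iPr gauche; 1.0 + 0.9 = 1.9 kcal/mol.
Ph at 120° (eclipsed): Cl–H eclipsed, H–Ph eclipsed, CN–iPr eclipsed; 1.4 + 1.8 + 2.9 = 6.1 kcal/mol.
Ph at 180° (staggered): Cl–iPr gauche, CN–Ph gauche, CN–iPr gauche; 1.0 + 0.6 + 0.9 = 2.5 kcal/mol.
Ph at 240° (eclipsed): Cl–iPr eclipsed, H–H eclipsed, CN–Ph eclipsed; 3.0 + 1.0 + 2.2 = 6.2 kcal/mol.
Ph at 300° (staggered): Cl–Ph gauche, Cl–iPr gauche, CN–Ph gauche; 1.0 + 1.0 + 0.6 = 2.6 kcal/mol.
Max at 0° (6.6 kcal/mol), min at 60° (1.9 kcal/mol); barrier = 4.7 kcal/mol.

4.7 kcal/mol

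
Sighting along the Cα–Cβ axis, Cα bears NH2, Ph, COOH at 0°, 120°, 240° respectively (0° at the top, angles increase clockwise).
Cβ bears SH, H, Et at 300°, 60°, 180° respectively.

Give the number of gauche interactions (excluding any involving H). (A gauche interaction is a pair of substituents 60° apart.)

4

Non-H gauche pairs: NH2(0°)/SH(300°); Ph(120°)/Et(180°); COOH(240°)/SH(300°); COOH(240°)/Et(180°) — 4 interactions.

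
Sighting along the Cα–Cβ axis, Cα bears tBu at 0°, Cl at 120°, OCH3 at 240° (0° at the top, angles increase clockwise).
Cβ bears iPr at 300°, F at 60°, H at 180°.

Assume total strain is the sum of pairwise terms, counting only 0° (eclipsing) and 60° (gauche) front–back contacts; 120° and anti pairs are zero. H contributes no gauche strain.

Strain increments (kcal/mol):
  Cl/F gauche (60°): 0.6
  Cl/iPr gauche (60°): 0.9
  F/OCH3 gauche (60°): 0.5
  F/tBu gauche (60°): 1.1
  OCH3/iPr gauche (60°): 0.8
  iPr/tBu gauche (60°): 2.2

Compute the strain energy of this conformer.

This conformer (staggered): tBu(0°)/iPr(300°) gauche 2.2; tBu(0°)/F(60°) gauche 1.1; Cl(120°)/F(60°) gauche 0.6; OCH3(240°)/iPr(300°) gauche 0.8 → 4.7 kcal/mol.

4.7 kcal/mol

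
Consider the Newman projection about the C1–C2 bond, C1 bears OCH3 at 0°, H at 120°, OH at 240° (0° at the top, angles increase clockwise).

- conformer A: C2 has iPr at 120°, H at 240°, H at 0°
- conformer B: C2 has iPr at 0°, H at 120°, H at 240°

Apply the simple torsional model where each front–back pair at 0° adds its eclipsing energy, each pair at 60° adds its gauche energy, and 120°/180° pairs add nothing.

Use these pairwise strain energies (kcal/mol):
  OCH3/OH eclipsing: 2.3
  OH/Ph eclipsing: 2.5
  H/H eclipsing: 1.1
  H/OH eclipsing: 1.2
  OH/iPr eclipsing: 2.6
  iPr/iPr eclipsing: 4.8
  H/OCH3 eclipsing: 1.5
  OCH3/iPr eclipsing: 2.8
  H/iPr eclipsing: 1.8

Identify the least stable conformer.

B

A (eclipsed): OCH3(0°)/H(0°) eclipsed 1.5; H(120°)/iPr(120°) eclipsed 1.8; OH(240°)/H(240°) eclipsed 1.2 → 4.5 kcal/mol.
B (eclipsed): OCH3(0°)/iPr(0°) eclipsed 2.8; H(120°)/H(120°) eclipsed 1.1; OH(240°)/H(240°) eclipsed 1.2 → 5.1 kcal/mol.
B has the highest total (5.1 kcal/mol).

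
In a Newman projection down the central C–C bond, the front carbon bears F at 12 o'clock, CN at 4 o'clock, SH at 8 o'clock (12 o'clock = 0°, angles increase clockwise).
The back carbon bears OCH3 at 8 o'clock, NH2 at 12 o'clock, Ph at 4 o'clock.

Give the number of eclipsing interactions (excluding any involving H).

3

Non-H eclipsing pairs: F(0°)/NH2(0°); CN(120°)/Ph(120°); SH(240°)/OCH3(240°) — 3 interactions.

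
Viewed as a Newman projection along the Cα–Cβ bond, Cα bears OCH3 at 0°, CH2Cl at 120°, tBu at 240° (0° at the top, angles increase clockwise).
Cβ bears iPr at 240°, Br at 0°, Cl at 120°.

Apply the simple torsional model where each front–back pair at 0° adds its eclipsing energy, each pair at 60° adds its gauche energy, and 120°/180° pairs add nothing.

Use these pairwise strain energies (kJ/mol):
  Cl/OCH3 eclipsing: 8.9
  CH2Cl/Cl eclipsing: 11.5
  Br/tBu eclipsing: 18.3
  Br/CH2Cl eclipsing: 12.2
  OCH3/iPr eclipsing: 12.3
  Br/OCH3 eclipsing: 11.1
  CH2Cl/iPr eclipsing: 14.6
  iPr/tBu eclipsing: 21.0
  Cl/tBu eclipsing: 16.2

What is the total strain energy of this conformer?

43.6 kJ/mol

This conformer (eclipsed): OCH3–Br eclipsed, CH2Cl–Cl eclipsed, tBu–iPr eclipsed; 11.1 + 11.5 + 21.0 = 43.6 kJ/mol.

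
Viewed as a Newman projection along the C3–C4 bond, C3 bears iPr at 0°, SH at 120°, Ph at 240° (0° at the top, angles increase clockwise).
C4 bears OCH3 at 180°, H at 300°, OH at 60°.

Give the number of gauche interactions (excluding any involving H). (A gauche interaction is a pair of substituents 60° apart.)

4

Non-H gauche pairs: iPr(0°)/OH(60°); SH(120°)/OCH3(180°); SH(120°)/OH(60°); Ph(240°)/OCH3(180°) — 4 interactions.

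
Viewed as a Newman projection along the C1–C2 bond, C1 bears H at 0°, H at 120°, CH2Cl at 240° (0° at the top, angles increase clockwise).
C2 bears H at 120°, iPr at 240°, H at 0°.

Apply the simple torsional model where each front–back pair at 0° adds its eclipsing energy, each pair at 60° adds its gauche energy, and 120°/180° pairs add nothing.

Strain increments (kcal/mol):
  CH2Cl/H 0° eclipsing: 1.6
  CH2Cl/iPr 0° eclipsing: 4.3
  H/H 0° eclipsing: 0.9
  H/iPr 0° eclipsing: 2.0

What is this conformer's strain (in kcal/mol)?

6.1 kcal/mol

This conformer (eclipsed): H–H eclipsed, H–H eclipsed, CH2Cl–iPr eclipsed; 0.9 + 0.9 + 4.3 = 6.1 kcal/mol.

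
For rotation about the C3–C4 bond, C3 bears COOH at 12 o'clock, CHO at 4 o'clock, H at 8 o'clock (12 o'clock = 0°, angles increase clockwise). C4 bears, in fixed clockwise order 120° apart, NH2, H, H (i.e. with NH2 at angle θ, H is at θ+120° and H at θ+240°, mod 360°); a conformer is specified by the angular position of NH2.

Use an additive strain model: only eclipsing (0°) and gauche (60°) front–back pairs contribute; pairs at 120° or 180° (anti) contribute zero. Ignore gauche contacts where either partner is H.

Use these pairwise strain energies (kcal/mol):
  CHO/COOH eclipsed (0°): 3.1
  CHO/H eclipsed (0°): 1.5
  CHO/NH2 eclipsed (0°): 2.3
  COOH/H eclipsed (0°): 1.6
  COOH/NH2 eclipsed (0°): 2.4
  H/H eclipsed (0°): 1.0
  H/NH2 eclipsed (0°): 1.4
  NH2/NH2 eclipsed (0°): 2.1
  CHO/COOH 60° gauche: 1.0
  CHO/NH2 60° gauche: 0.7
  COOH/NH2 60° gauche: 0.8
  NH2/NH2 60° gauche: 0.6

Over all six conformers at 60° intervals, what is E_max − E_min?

NH2 at 0° (eclipsed): COOH(0°)/NH2(0°) eclipsed 2.4; CHO(120°)/H(120°) eclipsed 1.5; H(240°)/H(240°) eclipsed 1.0 → 4.9 kcal/mol.
NH2 at 60° (staggered): COOH(0°)/NH2(60°) gauche 0.8; CHO(120°)/NH2(60°) gauche 0.7 → 1.5 kcal/mol.
NH2 at 120° (eclipsed): COOH(0°)/H(0°) eclipsed 1.6; CHO(120°)/NH2(120°) eclipsed 2.3; H(240°)/H(240°) eclipsed 1.0 → 4.9 kcal/mol.
NH2 at 180° (staggered): CHO(120°)/NH2(180°) gauche 0.7 → 0.7 kcal/mol.
NH2 at 240° (eclipsed): COOH(0°)/H(0°) eclipsed 1.6; CHO(120°)/H(120°) eclipsed 1.5; H(240°)/NH2(240°) eclipsed 1.4 → 4.5 kcal/mol.
NH2 at 300° (staggered): COOH(0°)/NH2(300°) gauche 0.8 → 0.8 kcal/mol.
Max at 0° (4.9 kcal/mol), min at 180° (0.7 kcal/mol); barrier = 4.2 kcal/mol.

4.2 kcal/mol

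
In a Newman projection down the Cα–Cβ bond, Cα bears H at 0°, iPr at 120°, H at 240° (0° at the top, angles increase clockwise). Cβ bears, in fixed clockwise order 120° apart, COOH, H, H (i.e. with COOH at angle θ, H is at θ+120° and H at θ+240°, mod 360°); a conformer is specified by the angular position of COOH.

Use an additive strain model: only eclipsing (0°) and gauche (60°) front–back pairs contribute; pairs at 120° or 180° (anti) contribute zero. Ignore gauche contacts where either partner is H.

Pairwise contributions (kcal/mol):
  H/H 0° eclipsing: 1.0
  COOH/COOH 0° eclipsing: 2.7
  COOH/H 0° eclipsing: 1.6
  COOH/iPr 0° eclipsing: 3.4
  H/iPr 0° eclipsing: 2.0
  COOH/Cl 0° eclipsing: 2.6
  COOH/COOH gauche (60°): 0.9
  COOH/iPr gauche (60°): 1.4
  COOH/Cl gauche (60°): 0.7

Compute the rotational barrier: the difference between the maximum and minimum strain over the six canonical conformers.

COOH at 0° (eclipsed): H(0°)/COOH(0°) eclipsed 1.6; iPr(120°)/H(120°) eclipsed 2.0; H(240°)/H(240°) eclipsed 1.0 → 4.6 kcal/mol.
COOH at 60° (staggered): iPr(120°)/COOH(60°) gauche 1.4 → 1.4 kcal/mol.
COOH at 120° (eclipsed): H(0°)/H(0°) eclipsed 1.0; iPr(120°)/COOH(120°) eclipsed 3.4; H(240°)/H(240°) eclipsed 1.0 → 5.4 kcal/mol.
COOH at 180° (staggered): iPr(120°)/COOH(180°) gauche 1.4 → 1.4 kcal/mol.
COOH at 240° (eclipsed): H(0°)/H(0°) eclipsed 1.0; iPr(120°)/H(120°) eclipsed 2.0; H(240°)/COOH(240°) eclipsed 1.6 → 4.6 kcal/mol.
COOH at 300° (staggered): no non-H gauche contacts → 0.0 kcal/mol.
Max at 120° (5.4 kcal/mol), min at 300° (0.0 kcal/mol); barrier = 5.4 kcal/mol.

5.4 kcal/mol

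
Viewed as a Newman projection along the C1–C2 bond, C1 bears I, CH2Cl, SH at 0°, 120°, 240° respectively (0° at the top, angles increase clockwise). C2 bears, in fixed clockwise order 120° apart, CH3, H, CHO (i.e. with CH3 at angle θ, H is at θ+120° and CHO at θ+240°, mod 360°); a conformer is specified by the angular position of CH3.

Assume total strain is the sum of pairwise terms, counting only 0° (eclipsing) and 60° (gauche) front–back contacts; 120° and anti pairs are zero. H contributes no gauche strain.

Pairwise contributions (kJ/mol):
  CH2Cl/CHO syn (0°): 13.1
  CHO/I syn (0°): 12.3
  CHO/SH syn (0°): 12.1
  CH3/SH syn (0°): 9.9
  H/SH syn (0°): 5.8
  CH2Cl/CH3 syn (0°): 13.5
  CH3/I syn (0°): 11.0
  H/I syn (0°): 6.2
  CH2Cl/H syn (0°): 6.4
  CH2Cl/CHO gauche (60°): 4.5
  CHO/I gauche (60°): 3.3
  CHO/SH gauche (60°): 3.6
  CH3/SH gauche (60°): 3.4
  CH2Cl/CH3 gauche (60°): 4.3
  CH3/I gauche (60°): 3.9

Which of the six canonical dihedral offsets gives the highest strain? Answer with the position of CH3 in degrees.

120°

CH3 at 0° (eclipsed): I(0°)/CH3(0°) eclipsed 11.0; CH2Cl(120°)/H(120°) eclipsed 6.4; SH(240°)/CHO(240°) eclipsed 12.1 → 29.5 kJ/mol.
CH3 at 60° (staggered): I(0°)/CH3(60°) gauche 3.9; I(0°)/CHO(300°) gauche 3.3; CH2Cl(120°)/CH3(60°) gauche 4.3; SH(240°)/CHO(300°) gauche 3.6 → 15.1 kJ/mol.
CH3 at 120° (eclipsed): I(0°)/CHO(0°) eclipsed 12.3; CH2Cl(120°)/CH3(120°) eclipsed 13.5; SH(240°)/H(240°) eclipsed 5.8 → 31.6 kJ/mol.
CH3 at 180° (staggered): I(0°)/CHO(60°) gauche 3.3; CH2Cl(120°)/CH3(180°) gauche 4.3; CH2Cl(120°)/CHO(60°) gauche 4.5; SH(240°)/CH3(180°) gauche 3.4 → 15.5 kJ/mol.
CH3 at 240° (eclipsed): I(0°)/H(0°) eclipsed 6.2; CH2Cl(120°)/CHO(120°) eclipsed 13.1; SH(240°)/CH3(240°) eclipsed 9.9 → 29.2 kJ/mol.
CH3 at 300° (staggered): I(0°)/CH3(300°) gauche 3.9; CH2Cl(120°)/CHO(180°) gauche 4.5; SH(240°)/CH3(300°) gauche 3.4; SH(240°)/CHO(180°) gauche 3.6 → 15.4 kJ/mol.
The maximum (31.6 kJ/mol) occurs with CH3 at 120°.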